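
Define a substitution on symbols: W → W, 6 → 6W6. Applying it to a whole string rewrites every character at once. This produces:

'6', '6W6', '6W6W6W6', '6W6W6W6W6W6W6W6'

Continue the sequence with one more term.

6W6W6W6W6W6W6W6W6W6W6W6W6W6W6W6

Applying the rule to each of the 15 symbols of 6W6W6W6W6W6W6W6 gives the pieces 6W6 W 6W6 W 6W6 W 6W6 W 6W6 W 6W6 W 6W6 W 6W6, which concatenate to the answer.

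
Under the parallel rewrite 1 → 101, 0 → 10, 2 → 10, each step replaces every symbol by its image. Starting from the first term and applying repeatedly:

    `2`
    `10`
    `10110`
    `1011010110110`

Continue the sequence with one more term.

Rewriting the 13 symbols of 1011010110110 one by one yields 101 10 101 101 10 101 10 101 101 10 101 101 10; concatenated:

1011010110110101101011011010110110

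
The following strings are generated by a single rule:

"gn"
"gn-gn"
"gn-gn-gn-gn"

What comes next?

Every step duplicates the string with '-' between the halves.
Doubling gn-gn-gn-gn with '-' between the halves:

gn-gn-gn-gn-gn-gn-gn-gn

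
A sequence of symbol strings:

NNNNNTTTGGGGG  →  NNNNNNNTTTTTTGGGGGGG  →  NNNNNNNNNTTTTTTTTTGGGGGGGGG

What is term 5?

NNNNNNNNNNNNNTTTTTTTTTTTTTTTGGGGGGGGGGGGG

Term n consists of 2n+3 N's, followed by 3n T's, followed by 2n+3 G's (n = 1, 2, …).
Setting n = 5 gives 13, 15, 13 characters in each block.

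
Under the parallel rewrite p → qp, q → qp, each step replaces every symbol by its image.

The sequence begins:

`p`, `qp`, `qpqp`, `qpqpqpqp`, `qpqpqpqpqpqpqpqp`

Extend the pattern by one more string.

Rewriting the 16 symbols of qpqpqpqpqpqpqpqp one by one yields qp qp qp qp qp qp qp qp qp qp qp qp qp qp qp qp; concatenated:

qpqpqpqpqpqpqpqpqpqpqpqpqpqpqpqp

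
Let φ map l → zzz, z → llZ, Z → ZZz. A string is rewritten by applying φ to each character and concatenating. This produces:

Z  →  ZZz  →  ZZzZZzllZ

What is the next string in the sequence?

ZZzZZzllZZZzZZzllZzzzzzzZZz

Apply φ to ZZzZZzllZ symbol by symbol: Z→ZZz, Z→ZZz, z→llZ, Z→ZZz, Z→ZZz, z→llZ, l→zzz, l→zzz, Z→ZZz; joined: ZZz ZZz llZ ZZz ZZz llZ zzz zzz ZZz.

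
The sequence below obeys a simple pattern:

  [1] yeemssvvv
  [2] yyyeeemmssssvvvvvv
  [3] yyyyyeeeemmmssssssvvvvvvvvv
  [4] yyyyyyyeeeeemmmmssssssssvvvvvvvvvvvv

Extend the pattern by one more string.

yyyyyyyyyeeeeeemmmmmssssssssssvvvvvvvvvvvvvvv

The n-th term is 2n-1 y's then n+1 e's then n m's then 2n s's then 3n v's (n = 1, 2, …).
For the next term, n = 5, so the run lengths are 9, 6, 5, 10, 15.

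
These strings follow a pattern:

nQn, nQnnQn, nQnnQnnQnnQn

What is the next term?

nQnnQnnQnnQnnQnnQnnQnnQn

Every step duplicates the string.
So the next term is two copies of nQnnQnnQnnQn.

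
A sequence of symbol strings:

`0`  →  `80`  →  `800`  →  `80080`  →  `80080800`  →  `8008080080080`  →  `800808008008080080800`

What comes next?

8008080080080800808008008080080080

From term 3 onward, concatenate the last term with the second-to-last: 80·0 = 800, 800·80 = 80080, …
Continuing: 800808008008080080800 · 8008080080080 gives term 8.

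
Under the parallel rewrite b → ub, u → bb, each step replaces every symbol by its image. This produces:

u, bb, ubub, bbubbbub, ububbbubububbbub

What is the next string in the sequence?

Applying the rule to each of the 16 symbols of ububbbubububbbub gives the pieces bb ub bb ub ub ub bb ub bb ub bb ub ub ub bb ub, which concatenate to the answer.

bbubbbubububbbubbbubbbubububbbub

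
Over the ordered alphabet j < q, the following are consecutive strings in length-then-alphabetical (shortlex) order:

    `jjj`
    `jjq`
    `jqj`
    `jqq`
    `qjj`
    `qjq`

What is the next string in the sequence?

qqj

Find the rightmost character of qjq below q, bump it to the next letter, and reset everything to its right to j.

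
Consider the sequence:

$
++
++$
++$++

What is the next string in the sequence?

From term 3 onward, concatenate the last term with the second-to-last: ++·$ = ++$, ++$·++ = ++$++, …
Continuing: ++$++ · ++$ gives term 5.

++$++++$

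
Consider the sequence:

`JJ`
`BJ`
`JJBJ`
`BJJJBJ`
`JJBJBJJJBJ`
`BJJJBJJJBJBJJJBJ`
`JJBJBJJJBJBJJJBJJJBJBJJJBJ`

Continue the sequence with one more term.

Each term (from the third on) is the two preceding terms concatenated in order: term 3 = JJ·BJ = JJBJ.
Continuing: BJJJBJJJBJBJJJBJ · JJBJBJJJBJBJJJBJJJBJBJJJBJ gives term 8.

BJJJBJJJBJBJJJBJJJBJBJJJBJBJJJBJJJBJBJJJBJ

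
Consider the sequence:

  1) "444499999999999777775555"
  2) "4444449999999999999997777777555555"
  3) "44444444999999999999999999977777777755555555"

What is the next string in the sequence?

444444444499999999999999999999999777777777775555555555

Each string has the form 4^{2n} 9^{4n+3} 7^{2n+1} 5^{2n}, where the shown terms are n = 2, 3, 4.
Setting n = 5 gives 10, 23, 11, 10 characters in each block.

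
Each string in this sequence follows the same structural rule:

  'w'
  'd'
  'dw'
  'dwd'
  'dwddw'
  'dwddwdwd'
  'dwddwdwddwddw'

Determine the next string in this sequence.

dwddwdwddwddwdwddwdwd

From term 3 onward, concatenate the last term with the second-to-last: d·w = dw, dw·d = dwd, …
Continuing: dwddwdwddwddw · dwddwdwd gives term 8.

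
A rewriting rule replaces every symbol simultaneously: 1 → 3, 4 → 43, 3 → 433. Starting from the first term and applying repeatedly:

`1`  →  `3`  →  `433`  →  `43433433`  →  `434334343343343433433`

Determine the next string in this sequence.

Rewriting the 21 symbols of 434334343343343433433 one by one yields 43 433 43 433 433 43 433 43 433 433 43 433 433 43 433 43 433 433 43 433 433; concatenated:

4343343433433434334343343343433433434334343343343433433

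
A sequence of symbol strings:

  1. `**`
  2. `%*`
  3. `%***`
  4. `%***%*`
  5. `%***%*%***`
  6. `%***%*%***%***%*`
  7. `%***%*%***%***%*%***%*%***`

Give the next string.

%***%*%***%***%*%***%*%***%***%*%***%***%*

This is a Fibonacci-style word recurrence s(k) = s(k−1)·s(k−2): e.g. %*·** = %***.
So term 8 is %***%*%***%***%*%***%*%***·%***%*%***%***%*.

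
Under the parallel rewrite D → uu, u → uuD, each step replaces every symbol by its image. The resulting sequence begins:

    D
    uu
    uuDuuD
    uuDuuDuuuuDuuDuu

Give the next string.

uuDuuDuuuuDuuDuuuuDuuDuuDuuDuuuuDuuDuuuuDuuD

Applying the rule to each of the 16 symbols of uuDuuDuuuuDuuDuu gives the pieces uuD uuD uu uuD uuD uu uuD uuD uuD uuD uu uuD uuD uu uuD uuD, which concatenate to the answer.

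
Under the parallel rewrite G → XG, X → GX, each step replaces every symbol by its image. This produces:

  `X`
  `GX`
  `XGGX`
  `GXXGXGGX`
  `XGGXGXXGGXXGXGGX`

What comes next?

Applying the rule to each of the 16 symbols of XGGXGXXGGXXGXGGX gives the pieces GX XG XG GX XG GX GX XG XG GX GX XG GX XG XG GX, which concatenate to the answer.

GXXGXGGXXGGXGXXGXGGXGXXGGXXGXGGX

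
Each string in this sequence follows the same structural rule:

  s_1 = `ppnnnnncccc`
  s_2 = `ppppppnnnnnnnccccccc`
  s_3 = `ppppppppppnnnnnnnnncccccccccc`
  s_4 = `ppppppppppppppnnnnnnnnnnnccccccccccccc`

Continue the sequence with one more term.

Each string has the form p^{4n-2} n^{2n+3} c^{3n+1} (n = 1, 2, …).
For the next term, n = 5, so the run lengths are 18, 13, 16.

ppppppppppppppppppnnnnnnnnnnnnncccccccccccccccc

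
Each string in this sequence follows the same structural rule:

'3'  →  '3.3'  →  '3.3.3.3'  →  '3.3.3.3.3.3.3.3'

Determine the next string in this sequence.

s(k+1) = s(k)·.·s(k) — each term doubles the last with '.' between the halves.
Doubling 3.3.3.3.3.3.3.3 with '.' between the halves:

3.3.3.3.3.3.3.3.3.3.3.3.3.3.3.3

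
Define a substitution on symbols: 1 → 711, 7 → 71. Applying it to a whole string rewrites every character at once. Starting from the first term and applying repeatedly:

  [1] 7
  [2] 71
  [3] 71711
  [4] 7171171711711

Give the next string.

φ(7171171711711) expands symbol-by-symbol to 71 711 71 711 711 71 711 71 711 711 71 711 711; joining the 13 pieces gives the next term.

7171171711711717117171171171711711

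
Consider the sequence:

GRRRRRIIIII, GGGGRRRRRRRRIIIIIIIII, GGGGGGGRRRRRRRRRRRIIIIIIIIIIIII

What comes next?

Term n consists of 3n-2 G's, followed by 3n+2 R's, followed by 4n+1 I's (n = 1, 2, …).
For the next term, n = 4, so the run lengths are 10, 14, 17.

GGGGGGGGGGRRRRRRRRRRRRRRIIIIIIIIIIIIIIIII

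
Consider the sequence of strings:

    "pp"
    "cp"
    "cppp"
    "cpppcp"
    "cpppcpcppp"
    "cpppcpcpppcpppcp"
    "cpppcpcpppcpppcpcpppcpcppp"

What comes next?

From term 3 onward, concatenate the last term with the second-to-last: cp·pp = cppp, cppp·cp = cpppcp, …
The next term joins cpppcpcpppcpppcpcpppcpcppp and cpppcpcpppcpppcp.

cpppcpcpppcpppcpcpppcpcpppcpppcpcpppcpppcp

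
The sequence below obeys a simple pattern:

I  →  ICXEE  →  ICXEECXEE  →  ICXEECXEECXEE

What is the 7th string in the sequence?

ICXEECXEECXEECXEECXEECXEE

The strings grow by a fixed suffix CXEE each time.
From ICXEECXEECXEE, 3 further steps: ICXEECXEECXEE → ICXEECXEECXEECXEE → ICXEECXEECXEECXEECXEE → (answer).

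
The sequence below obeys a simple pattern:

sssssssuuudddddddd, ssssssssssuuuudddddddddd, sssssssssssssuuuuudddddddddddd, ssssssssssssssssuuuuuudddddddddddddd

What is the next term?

sssssssssssssssssssuuuuuuudddddddddddddddd

Reading off run lengths: s runs 7, 10, 13, 16; u runs 3, 4, 5, 6; d runs 8, 10, 12, 14 — each is linear in n, where the shown terms are n = 3, 4, 5, 6.
For the next term, n = 7, so the run lengths are 19, 7, 16.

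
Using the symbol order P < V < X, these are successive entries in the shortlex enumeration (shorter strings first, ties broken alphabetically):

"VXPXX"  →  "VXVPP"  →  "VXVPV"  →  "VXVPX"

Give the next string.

VXVVP

Treat VXVPX as a base-3 numeral over the given alphabet and add one, carrying through any trailing X's.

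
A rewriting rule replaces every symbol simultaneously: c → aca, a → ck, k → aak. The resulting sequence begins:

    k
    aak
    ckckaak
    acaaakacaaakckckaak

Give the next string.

ckacackckckaakckacackckckaakacaaakacaaakckckaak

φ(acaaakacaaakckckaak) expands symbol-by-symbol to ck aca ck ck ck aak ck aca ck ck ck aak aca aak aca aak ck ck aak; joining the 19 pieces gives the next term.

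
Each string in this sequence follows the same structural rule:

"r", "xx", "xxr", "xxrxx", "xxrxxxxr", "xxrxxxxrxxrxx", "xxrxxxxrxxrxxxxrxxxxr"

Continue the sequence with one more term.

Each term (from the third on) is the previous term followed by the one before it: term 3 = xx·r = xxr.
So term 8 is xxrxxxxrxxrxxxxrxxxxr·xxrxxxxrxxrxx.

xxrxxxxrxxrxxxxrxxxxrxxrxxxxrxxrxx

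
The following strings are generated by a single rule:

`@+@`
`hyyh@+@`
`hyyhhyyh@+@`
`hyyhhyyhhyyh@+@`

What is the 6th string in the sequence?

hyyhhyyhhyyhhyyhhyyh@+@

The strings grow by a fixed prefix hyyh each time.
From hyyhhyyhhyyh@+@, 2 further steps: hyyhhyyhhyyh@+@ → hyyhhyyhhyyhhyyh@+@ → (answer).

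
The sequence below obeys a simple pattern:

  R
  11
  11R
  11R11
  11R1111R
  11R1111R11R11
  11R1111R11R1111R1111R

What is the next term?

11R1111R11R1111R1111R11R1111R11R11

Each term (from the third on) is the previous term followed by the one before it: term 3 = 11·R = 11R.
So term 8 is 11R1111R11R1111R1111R·11R1111R11R11.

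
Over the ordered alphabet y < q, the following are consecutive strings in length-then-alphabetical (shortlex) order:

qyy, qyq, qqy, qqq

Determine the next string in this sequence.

yyyy

qqq is the last string of length 3, so the next is the first of length 4: y repeated 4 times.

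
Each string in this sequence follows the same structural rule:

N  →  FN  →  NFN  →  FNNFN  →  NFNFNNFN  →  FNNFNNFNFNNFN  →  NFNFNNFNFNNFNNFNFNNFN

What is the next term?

Each term (from the third on) is the two preceding terms concatenated in order: term 3 = N·FN = NFN.
The next term joins FNNFNNFNFNNFN and NFNFNNFNFNNFNNFNFNNFN.

FNNFNNFNFNNFNNFNFNNFNFNNFNNFNFNNFN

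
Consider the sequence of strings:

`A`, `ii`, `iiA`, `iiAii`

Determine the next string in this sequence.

From term 3 onward, concatenate the last term with the second-to-last: ii·A = iiA, iiA·ii = iiAii, …
Continuing: iiAii · iiA gives term 5.

iiAiiiiA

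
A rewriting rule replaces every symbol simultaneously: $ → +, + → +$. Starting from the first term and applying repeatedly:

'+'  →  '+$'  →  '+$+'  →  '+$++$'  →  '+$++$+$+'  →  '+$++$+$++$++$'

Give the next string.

+$++$+$++$++$+$++$+$+

φ(+$++$+$++$++$) expands symbol-by-symbol to +$ + +$ +$ + +$ + +$ +$ + +$ +$ +; joining the 13 pieces gives the next term.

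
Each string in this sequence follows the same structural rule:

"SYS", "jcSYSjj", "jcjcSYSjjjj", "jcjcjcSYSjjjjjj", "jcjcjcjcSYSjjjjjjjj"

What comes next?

Each term wraps the previous one in jc on the left and jj on the right.
One more step from jcjcjcjcSYSjjjjjjjj gives the answer.

jcjcjcjcjcSYSjjjjjjjjjj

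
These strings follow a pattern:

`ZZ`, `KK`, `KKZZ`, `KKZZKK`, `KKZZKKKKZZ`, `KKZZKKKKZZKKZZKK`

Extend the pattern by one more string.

KKZZKKKKZZKKZZKKKKZZKKKKZZ

From term 3 onward, concatenate the last term with the second-to-last: KK·ZZ = KKZZ, KKZZ·KK = KKZZKK, …
So term 7 is KKZZKKKKZZKKZZKK·KKZZKKKKZZ.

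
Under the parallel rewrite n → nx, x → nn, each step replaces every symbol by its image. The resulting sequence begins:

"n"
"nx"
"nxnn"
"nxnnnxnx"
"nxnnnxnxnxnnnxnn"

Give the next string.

nxnnnxnxnxnnnxnnnxnnnxnxnxnnnxnx

Applying the rule to each of the 16 symbols of nxnnnxnxnxnnnxnn gives the pieces nx nn nx nx nx nn nx nn nx nn nx nx nx nn nx nx, which concatenate to the answer.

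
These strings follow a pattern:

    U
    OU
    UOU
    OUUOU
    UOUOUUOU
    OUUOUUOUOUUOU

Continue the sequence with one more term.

UOUOUUOUOUUOUUOUOUUOU

This is a Fibonacci-style word recurrence s(k) = s(k−2)·s(k−1): e.g. U·OU = UOU.
So term 7 is UOUOUUOU·OUUOUUOUOUUOU.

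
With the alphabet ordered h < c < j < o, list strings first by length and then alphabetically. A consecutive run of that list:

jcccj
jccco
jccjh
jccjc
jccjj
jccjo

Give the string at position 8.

jccoc

Continuing the enumeration 2 steps past jccjo: jccjo → jccoh → (answer).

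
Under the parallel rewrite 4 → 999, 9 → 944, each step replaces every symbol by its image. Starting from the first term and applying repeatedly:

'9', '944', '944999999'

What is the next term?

Expanding 944999999: 9→944, 4→999, 4→999, 9→944, 9→944, 9→944, 9→944, 9→944, 9→944. Concatenated: 944 999 999 944 944 944 944 944 944.

944999999944944944944944944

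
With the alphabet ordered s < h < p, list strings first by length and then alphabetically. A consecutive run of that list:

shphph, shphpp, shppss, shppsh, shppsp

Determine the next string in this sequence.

The successor of shppsp increments the rightmost position that isn't already p and resets every position after it to s.

shpphs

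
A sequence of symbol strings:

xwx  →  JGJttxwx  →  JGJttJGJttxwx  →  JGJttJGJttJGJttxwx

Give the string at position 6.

Every step adds JGJtt at the front: s(k+1) = JGJtt·s(k).
From JGJttJGJttJGJttxwx, 2 further steps: JGJttJGJttJGJttxwx → JGJttJGJttJGJttJGJttxwx → (answer).

JGJttJGJttJGJttJGJttJGJttxwx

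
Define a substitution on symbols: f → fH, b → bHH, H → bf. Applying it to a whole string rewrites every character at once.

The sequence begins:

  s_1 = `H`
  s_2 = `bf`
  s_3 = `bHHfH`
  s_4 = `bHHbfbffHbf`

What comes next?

Rewriting each symbol of bHHbfbffHbf: b→bHH, H→bf, H→bf, b→bHH, f→fH, b→bHH, f→fH, f→fH, H→bf, b→bHH, f→fH, which concatenates to bHH bf bf bHH fH bHH fH fH bf bHH fH.

bHHbfbfbHHfHbHHfHfHbfbHHfH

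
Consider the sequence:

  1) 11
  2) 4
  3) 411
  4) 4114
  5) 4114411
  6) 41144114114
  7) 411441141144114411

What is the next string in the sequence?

From term 3 onward, concatenate the last term with the second-to-last: 4·11 = 411, 411·4 = 4114, …
Continuing: 411441141144114411 · 41144114114 gives term 8.

41144114114411441141144114114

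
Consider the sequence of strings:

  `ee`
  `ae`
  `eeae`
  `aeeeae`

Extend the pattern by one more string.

This is a Fibonacci-style word recurrence s(k) = s(k−2)·s(k−1): e.g. ee·ae = eeae.
So term 5 is eeae·aeeeae.

eeaeaeeeae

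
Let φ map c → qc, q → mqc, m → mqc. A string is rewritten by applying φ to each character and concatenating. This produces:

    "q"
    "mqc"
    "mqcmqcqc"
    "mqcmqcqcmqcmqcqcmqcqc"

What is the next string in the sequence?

Rewriting the 21 symbols of mqcmqcqcmqcmqcqcmqcqc one by one yields mqc mqc qc mqc mqc qc mqc qc mqc mqc qc mqc mqc qc mqc qc mqc mqc qc mqc qc; concatenated:

mqcmqcqcmqcmqcqcmqcqcmqcmqcqcmqcmqcqcmqcqcmqcmqcqcmqcqc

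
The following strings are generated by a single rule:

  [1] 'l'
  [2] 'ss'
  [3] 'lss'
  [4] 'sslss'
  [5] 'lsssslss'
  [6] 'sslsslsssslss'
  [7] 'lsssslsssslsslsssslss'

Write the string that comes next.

Each term (from the third on) is the two preceding terms concatenated in order: term 3 = l·ss = lss.
So term 8 is sslsslsssslss·lsssslsssslsslsssslss.

sslsslsssslsslsssslsssslsslsssslss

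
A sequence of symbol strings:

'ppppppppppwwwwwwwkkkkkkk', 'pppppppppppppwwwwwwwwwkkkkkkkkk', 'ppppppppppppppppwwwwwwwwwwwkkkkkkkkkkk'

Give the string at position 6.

pppppppppppppppppppppppppwwwwwwwwwwwwwwwwwkkkkkkkkkkkkkkkkk

Term n consists of 3n+1 p's, followed by 2n+1 w's, followed by 2n+1 k's, where the shown terms are n = 3, 4, 5.
Setting n = 8 gives 25, 17, 17 characters in each block.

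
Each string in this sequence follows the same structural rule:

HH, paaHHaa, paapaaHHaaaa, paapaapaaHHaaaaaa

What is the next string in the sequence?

s(k+1) = paa·s(k)·aa, so each term gains paa as a prefix and aa as a suffix.
So the next term is paa·paapaapaaHHaaaaaa·aa.

paapaapaapaaHHaaaaaaaa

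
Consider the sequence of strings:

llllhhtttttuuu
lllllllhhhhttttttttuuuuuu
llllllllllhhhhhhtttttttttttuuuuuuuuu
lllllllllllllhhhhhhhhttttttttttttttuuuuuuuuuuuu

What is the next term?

llllllllllllllllhhhhhhhhhhtttttttttttttttttuuuuuuuuuuuuuuu

Reading off run lengths: l runs 4, 7, 10, 13; h runs 2, 4, 6, 8; t runs 5, 8, 11, 14; u runs 3, 6, 9, 12 — each is linear in n (n = 1, 2, …).
At n = 5 the blocks have lengths 16, 10, 17, 15.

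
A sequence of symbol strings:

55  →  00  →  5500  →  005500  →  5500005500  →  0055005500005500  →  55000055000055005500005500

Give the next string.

Each term (from the third on) is the two preceding terms concatenated in order: term 3 = 55·00 = 5500.
So term 8 is 0055005500005500·55000055000055005500005500.

005500550000550055000055000055005500005500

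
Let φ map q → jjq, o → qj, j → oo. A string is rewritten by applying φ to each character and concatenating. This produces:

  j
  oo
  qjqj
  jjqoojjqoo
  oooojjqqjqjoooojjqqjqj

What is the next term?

Replace each of the 22 characters of oooojjqqjqjoooojjqqjqj in place — qj qj qj qj oo oo jjq jjq oo jjq oo qj qj qj qj oo oo jjq jjq oo jjq oo — and concatenate.

qjqjqjqjoooojjqjjqoojjqooqjqjqjqjoooojjqjjqoojjqoo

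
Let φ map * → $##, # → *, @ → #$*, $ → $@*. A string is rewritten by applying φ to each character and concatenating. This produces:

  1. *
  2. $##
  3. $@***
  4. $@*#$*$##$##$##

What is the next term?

Rewriting the 15 symbols of $@*#$*$##$##$## one by one yields $@* #$* $## * $@* $## $@* * * $@* * * $@* * *; concatenated:

$@*#$*$##*$@*$##$@***$@***$@***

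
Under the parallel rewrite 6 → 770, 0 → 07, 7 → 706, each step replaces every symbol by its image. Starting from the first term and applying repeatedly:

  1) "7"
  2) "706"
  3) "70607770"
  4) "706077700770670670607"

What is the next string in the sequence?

7060777007706706706070770670607770706077707060777007706

φ(706077700770670670607) expands symbol-by-symbol to 706 07 770 07 706 706 706 07 07 706 706 07 770 706 07 770 706 07 770 07 706; joining the 21 pieces gives the next term.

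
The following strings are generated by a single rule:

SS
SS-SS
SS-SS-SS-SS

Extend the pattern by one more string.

SS-SS-SS-SS-SS-SS-SS-SS

Each string is two copies of the previous one joined by '-'.
So the next term is two copies of SS-SS-SS-SS with '-' between the halves.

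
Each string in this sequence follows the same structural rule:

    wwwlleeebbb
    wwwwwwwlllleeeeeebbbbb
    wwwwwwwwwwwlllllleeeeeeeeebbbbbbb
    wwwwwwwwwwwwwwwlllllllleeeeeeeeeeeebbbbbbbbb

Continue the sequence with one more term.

wwwwwwwwwwwwwwwwwwwlllllllllleeeeeeeeeeeeeeebbbbbbbbbbb

The n-th term is 4n-1 w's then 2n l's then 3n e's then 2n+1 b's (n = 1, 2, …).
Setting n = 5 gives 19, 10, 15, 11 characters in each block.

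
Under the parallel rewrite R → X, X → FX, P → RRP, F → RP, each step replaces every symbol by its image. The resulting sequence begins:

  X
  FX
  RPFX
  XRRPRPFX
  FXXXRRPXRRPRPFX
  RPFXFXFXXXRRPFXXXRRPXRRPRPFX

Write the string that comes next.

XRRPRPFXRPFXRPFXFXFXXXRRPRPFXFXFXXXRRPFXXXRRPXRRPRPFX

φ(RPFXFXFXXXRRPFXXXRRPXRRPRPFX) expands symbol-by-symbol to X RRP RP FX RP FX RP FX FX FX X X RRP RP FX FX FX X X RRP FX X X RRP X RRP RP FX; joining the 28 pieces gives the next term.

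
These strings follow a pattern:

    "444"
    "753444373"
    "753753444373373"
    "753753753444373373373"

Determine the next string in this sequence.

s(k+1) = 753·s(k)·373, so each term gains 753 as a prefix and 373 as a suffix.
Applying this once more to 753753753444373373373:

753753753753444373373373373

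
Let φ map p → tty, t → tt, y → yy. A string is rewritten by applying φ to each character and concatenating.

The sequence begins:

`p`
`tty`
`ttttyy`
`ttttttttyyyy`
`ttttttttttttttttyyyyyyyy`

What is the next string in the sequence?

ttttttttttttttttttttttttttttttttyyyyyyyyyyyyyyyy

Replace each of the 24 characters of ttttttttttttttttyyyyyyyy in place — tt tt tt tt tt tt tt tt tt tt tt tt tt tt tt tt yy yy yy yy yy yy yy yy — and concatenate.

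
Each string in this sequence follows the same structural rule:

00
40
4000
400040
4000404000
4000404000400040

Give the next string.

40004040004000404000404000

Each term (from the third on) is the previous term followed by the one before it: term 3 = 40·00 = 4000.
The next term joins 4000404000400040 and 4000404000.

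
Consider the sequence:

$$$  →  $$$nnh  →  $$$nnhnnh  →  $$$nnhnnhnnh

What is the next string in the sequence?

$$$nnhnnhnnhnnh

Every step adds nnh to the end: s(k+1) = s(k)·nnh.
One more step from $$$nnhnnhnnh gives the answer.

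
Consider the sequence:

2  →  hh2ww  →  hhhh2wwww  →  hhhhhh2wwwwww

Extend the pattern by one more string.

hhhhhhhh2wwwwwwww

Each term wraps the previous one in hh on the left and ww on the right.
One more step from hhhhhh2wwwwww gives the answer.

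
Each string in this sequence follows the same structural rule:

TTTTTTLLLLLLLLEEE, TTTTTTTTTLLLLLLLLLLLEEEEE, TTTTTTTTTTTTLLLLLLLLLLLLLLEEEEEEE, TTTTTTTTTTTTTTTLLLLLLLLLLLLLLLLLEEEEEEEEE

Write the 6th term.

TTTTTTTTTTTTTTTTTTTTTLLLLLLLLLLLLLLLLLLLLLLLEEEEEEEEEEEEE

Each string has the form T^{3n} L^{3n+2} E^{2n-1}, where the shown terms are n = 2, 3, 4, 5.
At n = 7 the blocks have lengths 21, 23, 13.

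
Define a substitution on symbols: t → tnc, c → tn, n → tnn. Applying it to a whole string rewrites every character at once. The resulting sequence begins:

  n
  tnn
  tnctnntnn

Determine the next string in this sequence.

Expanding tnctnntnn: t→tnc, n→tnn, c→tn, t→tnc, n→tnn, n→tnn, t→tnc, n→tnn, n→tnn. Concatenated: tnc tnn tn tnc tnn tnn tnc tnn tnn.

tnctnntntnctnntnntnctnntnn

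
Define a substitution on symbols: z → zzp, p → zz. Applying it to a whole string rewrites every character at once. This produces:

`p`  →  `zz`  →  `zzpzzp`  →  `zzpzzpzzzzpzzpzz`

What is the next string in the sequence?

zzpzzpzzzzpzzpzzzzpzzpzzpzzpzzzzpzzpzzzzpzzp

Replace each of the 16 characters of zzpzzpzzzzpzzpzz in place — zzp zzp zz zzp zzp zz zzp zzp zzp zzp zz zzp zzp zz zzp zzp — and concatenate.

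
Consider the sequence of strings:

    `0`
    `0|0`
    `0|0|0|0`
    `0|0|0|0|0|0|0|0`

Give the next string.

s(k+1) = s(k)·|·s(k) — each term doubles the last with '|' between the halves.
Doubling 0|0|0|0|0|0|0|0 with '|' between the halves:

0|0|0|0|0|0|0|0|0|0|0|0|0|0|0|0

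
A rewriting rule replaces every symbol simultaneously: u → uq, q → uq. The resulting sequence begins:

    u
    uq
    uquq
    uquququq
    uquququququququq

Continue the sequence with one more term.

uquququququququququququququququq

φ(uquququququququq) expands symbol-by-symbol to uq uq uq uq uq uq uq uq uq uq uq uq uq uq uq uq; joining the 16 pieces gives the next term.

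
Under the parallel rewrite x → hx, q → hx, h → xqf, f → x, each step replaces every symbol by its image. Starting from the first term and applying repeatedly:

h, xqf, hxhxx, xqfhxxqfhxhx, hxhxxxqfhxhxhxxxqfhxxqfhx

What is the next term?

Applying the rule to each of the 25 symbols of hxhxxxqfhxhxhxxxqfhxxqfhx gives the pieces xqf hx xqf hx hx hx hx x xqf hx xqf hx xqf hx hx hx hx x xqf hx hx hx x xqf hx, which concatenate to the answer.

xqfhxxqfhxhxhxhxxxqfhxxqfhxxqfhxhxhxhxxxqfhxhxhxxxqfhx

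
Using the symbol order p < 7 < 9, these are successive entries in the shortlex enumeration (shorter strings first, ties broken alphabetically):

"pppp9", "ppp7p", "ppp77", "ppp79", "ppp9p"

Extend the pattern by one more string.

ppp97

Treat ppp9p as a base-3 numeral over the given alphabet and add one, carrying through any trailing 9's.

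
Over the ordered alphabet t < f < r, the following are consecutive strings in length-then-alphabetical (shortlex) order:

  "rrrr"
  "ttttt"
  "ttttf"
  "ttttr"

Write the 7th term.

tttfr

Advancing 3 positions from ttttr through ttttr → tttft → tttff reaches term 7.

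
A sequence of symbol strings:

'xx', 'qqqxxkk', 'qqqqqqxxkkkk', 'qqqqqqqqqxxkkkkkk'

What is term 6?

qqqqqqqqqqqqqqqxxkkkkkkkkkk

Every step adds qqq to the front and kk to the end of the previous string.
From qqqqqqqqqxxkkkkkk, 2 further steps: qqqqqqqqqxxkkkkkk → qqqqqqqqqqqqxxkkkkkkkk → (answer).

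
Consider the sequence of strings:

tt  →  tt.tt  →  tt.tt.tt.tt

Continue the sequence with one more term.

tt.tt.tt.tt.tt.tt.tt.tt

Every step duplicates the string with '.' between the halves.
So the next term is two copies of tt.tt.tt.tt with '.' between the halves.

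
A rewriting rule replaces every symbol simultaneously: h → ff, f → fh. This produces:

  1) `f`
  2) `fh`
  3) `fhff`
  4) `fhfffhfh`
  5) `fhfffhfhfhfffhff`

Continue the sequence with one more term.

fhfffhfhfhfffhfffhfffhfhfhfffhfh

φ(fhfffhfhfhfffhff) expands symbol-by-symbol to fh ff fh fh fh ff fh ff fh ff fh fh fh ff fh fh; joining the 16 pieces gives the next term.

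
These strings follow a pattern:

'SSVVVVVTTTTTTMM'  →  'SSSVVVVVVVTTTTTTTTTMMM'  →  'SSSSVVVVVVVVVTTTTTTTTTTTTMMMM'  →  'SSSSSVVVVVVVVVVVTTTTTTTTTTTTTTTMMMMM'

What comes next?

SSSSSSVVVVVVVVVVVVVTTTTTTTTTTTTTTTTTTMMMMMM

Reading off run lengths: S runs 2, 3, 4, 5; V runs 5, 7, 9, 11; T runs 6, 9, 12, 15; M runs 2, 3, 4, 5 — each is linear in n, where the shown terms are n = 2, 3, 4, 5.
At n = 6 the blocks have lengths 6, 13, 18, 6.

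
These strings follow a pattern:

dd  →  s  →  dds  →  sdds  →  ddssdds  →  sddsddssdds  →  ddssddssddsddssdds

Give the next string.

Each term (from the third on) is the two preceding terms concatenated in order: term 3 = dd·s = dds.
Continuing: sddsddssdds · ddssddssddsddssdds gives term 8.

sddsddssddsddssddssddsddssdds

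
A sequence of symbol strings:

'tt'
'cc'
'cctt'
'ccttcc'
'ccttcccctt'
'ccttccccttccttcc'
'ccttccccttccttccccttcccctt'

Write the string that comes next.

From term 3 onward, concatenate the last term with the second-to-last: cc·tt = cctt, cctt·cc = ccttcc, …
Continuing: ccttccccttccttccccttcccctt · ccttccccttccttcc gives term 8.

ccttccccttccttccccttccccttccttccccttccttcc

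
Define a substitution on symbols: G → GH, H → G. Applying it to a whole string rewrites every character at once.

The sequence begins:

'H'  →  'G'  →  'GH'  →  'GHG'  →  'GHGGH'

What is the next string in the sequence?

Apply φ to GHGGH symbol by symbol: G→GH, H→G, G→GH, G→GH, H→G; joined: GH G GH GH G.

GHGGHGHG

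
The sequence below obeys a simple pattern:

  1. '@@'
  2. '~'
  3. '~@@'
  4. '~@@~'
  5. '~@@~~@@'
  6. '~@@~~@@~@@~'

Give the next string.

~@@~~@@~@@~~@@~~@@

From term 3 onward, concatenate the last term with the second-to-last: ~·@@ = ~@@, ~@@·~ = ~@@~, …
So term 7 is ~@@~~@@~@@~·~@@~~@@.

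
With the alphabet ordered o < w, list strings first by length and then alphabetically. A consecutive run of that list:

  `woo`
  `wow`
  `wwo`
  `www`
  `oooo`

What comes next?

Treat oooo as a base-2 numeral over the given alphabet and add one, carrying through any trailing w's.

ooow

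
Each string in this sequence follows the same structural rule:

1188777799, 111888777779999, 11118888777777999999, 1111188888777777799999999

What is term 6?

Reading off run lengths: 1 runs 2, 3, 4, 5; 8 runs 2, 3, 4, 5; 7 runs 4, 5, 6, 7; 9 runs 2, 4, 6, 8 — each is linear in n (n = 1, 2, …).
At n = 6 the blocks have lengths 7, 7, 9, 12.

11111118888888777777777999999999999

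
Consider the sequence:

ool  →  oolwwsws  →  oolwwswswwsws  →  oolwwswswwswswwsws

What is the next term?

oolwwswswwswswwswswwsws

Each term is the previous one with wwsws appended.
One more step from oolwwswswwswswwsws gives the answer.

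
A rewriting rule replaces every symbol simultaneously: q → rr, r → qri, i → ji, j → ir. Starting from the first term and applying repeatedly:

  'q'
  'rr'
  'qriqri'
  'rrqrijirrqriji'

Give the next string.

qriqrirrqrijiirjiqriqrirrqrijiirji

Applying the rule to each of the 14 symbols of rrqrijirrqriji gives the pieces qri qri rr qri ji ir ji qri qri rr qri ji ir ji, which concatenate to the answer.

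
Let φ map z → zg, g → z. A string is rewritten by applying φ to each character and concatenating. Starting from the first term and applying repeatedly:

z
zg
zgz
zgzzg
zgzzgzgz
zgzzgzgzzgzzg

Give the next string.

Applying the rule to each of the 13 symbols of zgzzgzgzzgzzg gives the pieces zg z zg zg z zg z zg zg z zg zg z, which concatenate to the answer.

zgzzgzgzzgzzgzgzzgzgz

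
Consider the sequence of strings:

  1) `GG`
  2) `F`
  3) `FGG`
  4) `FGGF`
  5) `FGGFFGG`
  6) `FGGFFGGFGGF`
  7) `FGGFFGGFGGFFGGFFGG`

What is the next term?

From term 3 onward, concatenate the last term with the second-to-last: F·GG = FGG, FGG·F = FGGF, …
The next term joins FGGFFGGFGGFFGGFFGG and FGGFFGGFGGF.

FGGFFGGFGGFFGGFFGGFGGFFGGFGGF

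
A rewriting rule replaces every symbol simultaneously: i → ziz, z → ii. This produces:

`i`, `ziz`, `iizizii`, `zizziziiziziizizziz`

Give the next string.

iiziziiiiziziizizziziiziziizizziziiziziiiizizii

Replace each of the 19 characters of zizziziiziziizizziz in place — ii ziz ii ii ziz ii ziz ziz ii ziz ii ziz ziz ii ziz ii ii ziz ii — and concatenate.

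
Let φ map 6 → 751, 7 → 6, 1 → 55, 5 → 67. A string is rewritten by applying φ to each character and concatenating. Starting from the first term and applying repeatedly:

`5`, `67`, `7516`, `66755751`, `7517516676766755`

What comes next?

Rewriting the 16 symbols of 7517516676766755 one by one yields 6 67 55 6 67 55 751 751 6 751 6 751 751 6 67 67; concatenated:

66755667557517516751675175166767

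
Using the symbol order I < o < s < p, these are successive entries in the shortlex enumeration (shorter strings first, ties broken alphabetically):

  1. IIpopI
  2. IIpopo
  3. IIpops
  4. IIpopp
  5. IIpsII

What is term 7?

IIpsIs

Advancing 2 positions from IIpsII through IIpsII → IIpsIo reaches term 7.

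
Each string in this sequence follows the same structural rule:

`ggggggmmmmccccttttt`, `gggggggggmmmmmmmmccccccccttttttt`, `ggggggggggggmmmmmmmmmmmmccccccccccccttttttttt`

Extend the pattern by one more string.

gggggggggggggggmmmmmmmmmmmmmmmmccccccccccccccccttttttttttt

The n-th term is 3n+3 g's then 4n m's then 4n c's then 2n+3 t's (n = 1, 2, …).
At n = 4 the blocks have lengths 15, 16, 16, 11.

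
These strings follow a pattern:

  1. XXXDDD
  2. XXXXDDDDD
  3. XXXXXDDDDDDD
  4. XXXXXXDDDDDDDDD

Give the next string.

The n-th term is n+1 X's then 2n-1 D's, where the shown terms are n = 2, 3, 4, 5.
Setting n = 6 gives 7, 11 characters in each block.

XXXXXXXDDDDDDDDDDD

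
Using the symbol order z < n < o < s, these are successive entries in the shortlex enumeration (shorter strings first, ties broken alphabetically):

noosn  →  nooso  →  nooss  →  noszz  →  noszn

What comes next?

Find the rightmost character of noszn below s, bump it to the next letter, and reset everything to its right to z.

noszo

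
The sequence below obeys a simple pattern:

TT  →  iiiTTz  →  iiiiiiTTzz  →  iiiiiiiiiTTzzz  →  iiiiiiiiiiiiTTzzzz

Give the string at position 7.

s(k+1) = iii·s(k)·z, so each term gains iii as a prefix and z as a suffix.
From iiiiiiiiiiiiTTzzzz, 2 further steps: iiiiiiiiiiiiTTzzzz → iiiiiiiiiiiiiiiTTzzzzz → (answer).

iiiiiiiiiiiiiiiiiiTTzzzzzz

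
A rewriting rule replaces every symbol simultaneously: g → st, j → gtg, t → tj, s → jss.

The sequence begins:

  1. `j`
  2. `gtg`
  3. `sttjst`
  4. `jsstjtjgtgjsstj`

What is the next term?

Applying the rule to each of the 15 symbols of jsstjtjgtgjsstj gives the pieces gtg jss jss tj gtg tj gtg st tj st gtg jss jss tj gtg, which concatenate to the answer.

gtgjssjsstjgtgtjgtgsttjstgtgjssjsstjgtg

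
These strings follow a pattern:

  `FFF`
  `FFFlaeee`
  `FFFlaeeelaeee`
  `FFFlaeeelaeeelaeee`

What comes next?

The strings grow by a fixed suffix laeee each time.
So the next term is FFFlaeeelaeeelaeee·laeee.

FFFlaeeelaeeelaeeelaeee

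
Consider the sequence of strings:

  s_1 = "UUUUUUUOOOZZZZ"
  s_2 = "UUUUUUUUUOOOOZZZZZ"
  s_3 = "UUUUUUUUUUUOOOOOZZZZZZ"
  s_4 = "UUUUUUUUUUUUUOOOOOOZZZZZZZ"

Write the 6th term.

UUUUUUUUUUUUUUUUUOOOOOOOOZZZZZZZZZ

Reading off run lengths: U runs 7, 9, 11, 13; O runs 3, 4, 5, 6; Z runs 4, 5, 6, 7 — each is linear in n, where the shown terms are n = 3, 4, 5, 6.
For term 6, n = 8, so the run lengths are 17, 8, 9.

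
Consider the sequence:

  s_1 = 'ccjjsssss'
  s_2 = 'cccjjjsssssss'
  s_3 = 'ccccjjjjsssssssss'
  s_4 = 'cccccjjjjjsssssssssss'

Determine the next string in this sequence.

ccccccjjjjjjsssssssssssss

Reading off run lengths: c runs 2, 3, 4, 5; j runs 2, 3, 4, 5; s runs 5, 7, 9, 11 — each is linear in n, where the shown terms are n = 2, 3, 4, 5.
At n = 6 the blocks have lengths 6, 6, 13.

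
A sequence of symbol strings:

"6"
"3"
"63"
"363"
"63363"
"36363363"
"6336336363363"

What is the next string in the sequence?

363633636336336363363

This is a Fibonacci-style word recurrence s(k) = s(k−2)·s(k−1): e.g. 6·3 = 63.
The next term joins 36363363 and 6336336363363.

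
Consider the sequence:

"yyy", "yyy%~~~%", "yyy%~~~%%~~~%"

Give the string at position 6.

Every step adds %~~~% to the end: s(k+1) = s(k)·%~~~%.
From yyy%~~~%%~~~%, 3 further steps: yyy%~~~%%~~~% → yyy%~~~%%~~~%%~~~% → yyy%~~~%%~~~%%~~~%%~~~% → (answer).

yyy%~~~%%~~~%%~~~%%~~~%%~~~%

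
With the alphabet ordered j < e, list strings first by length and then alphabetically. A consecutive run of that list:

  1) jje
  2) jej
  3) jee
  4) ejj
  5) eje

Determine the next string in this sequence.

eej

The successor of eje increments the rightmost position that isn't already e and resets every position after it to j.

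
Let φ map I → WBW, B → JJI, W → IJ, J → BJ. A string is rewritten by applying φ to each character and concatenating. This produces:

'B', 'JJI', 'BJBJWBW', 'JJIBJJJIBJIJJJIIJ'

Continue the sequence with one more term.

BJBJWBWJJIBJBJBJWBWJJIBJWBWBJBJBJWBWWBWBJ

φ(JJIBJJJIBJIJJJIIJ) expands symbol-by-symbol to BJ BJ WBW JJI BJ BJ BJ WBW JJI BJ WBW BJ BJ BJ WBW WBW BJ; joining the 17 pieces gives the next term.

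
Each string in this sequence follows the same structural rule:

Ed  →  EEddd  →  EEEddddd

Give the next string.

EEEEddddddd

Each string has the form E^{n} d^{2n-1} (n = 1, 2, …).
At n = 4 the blocks have lengths 4, 7.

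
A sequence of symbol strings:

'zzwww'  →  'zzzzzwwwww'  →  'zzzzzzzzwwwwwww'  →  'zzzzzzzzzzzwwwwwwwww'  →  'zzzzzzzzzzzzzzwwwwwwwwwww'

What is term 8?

Reading off run lengths: z runs 2, 5, 8, 11, 14; w runs 3, 5, 7, 9, 11 — each is linear in n (n = 1, 2, …).
Setting n = 8 gives 23, 17 characters in each block.

zzzzzzzzzzzzzzzzzzzzzzzwwwwwwwwwwwwwwwww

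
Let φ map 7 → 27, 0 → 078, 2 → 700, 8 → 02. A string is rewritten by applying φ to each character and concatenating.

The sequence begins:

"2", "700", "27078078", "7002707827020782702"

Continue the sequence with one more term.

2707807870027078270270027078700078270270027078700

Applying the rule to each of the 19 symbols of 7002707827020782702 gives the pieces 27 078 078 700 27 078 27 02 700 27 078 700 078 27 02 700 27 078 700, which concatenate to the answer.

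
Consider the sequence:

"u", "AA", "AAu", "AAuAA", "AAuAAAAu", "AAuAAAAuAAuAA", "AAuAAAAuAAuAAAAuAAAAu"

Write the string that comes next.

From term 3 onward, concatenate the last term with the second-to-last: AA·u = AAu, AAu·AA = AAuAA, …
The next term joins AAuAAAAuAAuAAAAuAAAAu and AAuAAAAuAAuAA.

AAuAAAAuAAuAAAAuAAAAuAAuAAAAuAAuAA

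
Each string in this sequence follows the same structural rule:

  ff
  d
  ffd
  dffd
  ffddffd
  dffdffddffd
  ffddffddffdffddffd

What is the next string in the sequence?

This is a Fibonacci-style word recurrence s(k) = s(k−2)·s(k−1): e.g. ff·d = ffd.
The next term joins dffdffddffd and ffddffddffdffddffd.

dffdffddffdffddffddffdffddffd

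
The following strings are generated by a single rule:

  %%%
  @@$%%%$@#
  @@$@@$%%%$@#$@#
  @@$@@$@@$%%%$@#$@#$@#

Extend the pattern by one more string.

@@$@@$@@$@@$%%%$@#$@#$@#$@#

Each term wraps the previous one in @@$ on the left and $@# on the right.
One more step from @@$@@$@@$%%%$@#$@#$@# gives the answer.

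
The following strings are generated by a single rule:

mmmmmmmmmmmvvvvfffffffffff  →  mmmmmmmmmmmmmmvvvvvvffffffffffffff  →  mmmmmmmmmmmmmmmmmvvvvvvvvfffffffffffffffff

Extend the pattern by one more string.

Term n consists of 3n+2 m's, followed by 2n-2 v's, followed by 3n+2 f's, where the shown terms are n = 3, 4, 5.
Setting n = 6 gives 20, 10, 20 characters in each block.

mmmmmmmmmmmmmmmmmmmmvvvvvvvvvvffffffffffffffffffff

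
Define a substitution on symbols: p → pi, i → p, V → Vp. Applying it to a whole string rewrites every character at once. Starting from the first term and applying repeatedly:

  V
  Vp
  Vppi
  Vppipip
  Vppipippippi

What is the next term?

Vppipippippipippipip

Rewriting each symbol of Vppipippippi: V→Vp, p→pi, p→pi, i→p, p→pi, i→p, p→pi, p→pi, i→p, p→pi, p→pi, i→p, which concatenates to Vp pi pi p pi p pi pi p pi pi p.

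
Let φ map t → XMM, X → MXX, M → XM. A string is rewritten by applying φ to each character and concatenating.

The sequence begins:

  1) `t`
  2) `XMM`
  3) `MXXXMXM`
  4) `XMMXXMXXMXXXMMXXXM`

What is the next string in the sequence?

Replace each of the 18 characters of XMMXXMXXMXXXMMXXXM in place — MXX XM XM MXX MXX XM MXX MXX XM MXX MXX MXX XM XM MXX MXX MXX XM — and concatenate.

MXXXMXMMXXMXXXMMXXMXXXMMXXMXXMXXXMXMMXXMXXMXXXM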